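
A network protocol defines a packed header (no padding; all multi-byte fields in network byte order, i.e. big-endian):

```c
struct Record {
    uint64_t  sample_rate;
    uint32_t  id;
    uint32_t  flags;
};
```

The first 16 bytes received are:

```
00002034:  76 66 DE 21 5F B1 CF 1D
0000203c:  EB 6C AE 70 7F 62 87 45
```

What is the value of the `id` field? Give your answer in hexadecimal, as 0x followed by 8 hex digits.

0xEB6CAE70

`id` follows `sample_rate` (8 bytes), so it starts at byte offset 8 and occupies 4 bytes.
Bytes at offsets 8..11: EB 6C AE 70.
Big-endian stores the most-significant byte at the lowest address.
The bytes are already most-significant first: 0xEB6CAE70.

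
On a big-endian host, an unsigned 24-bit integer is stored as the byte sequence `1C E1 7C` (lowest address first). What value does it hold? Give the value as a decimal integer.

Big-endian stores the most-significant byte at the lowest address.
The bytes are already most-significant first: 0x1CE17C.
0x1CE17C = 1892732.

1892732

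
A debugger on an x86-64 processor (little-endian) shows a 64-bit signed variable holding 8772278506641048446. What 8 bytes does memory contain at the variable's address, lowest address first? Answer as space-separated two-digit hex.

8772278506641048446 in hexadecimal, padded to 64 bits, is 0x79BD64D30322437E.
Split into bytes (most-significant first): 79 BD 64 D3 03 22 43 7E.
Little-endian: lowest address holds the least-significant byte.
So at ascending addresses the bytes are 7E 43 22 03 D3 64 BD 79.

7E 43 22 03 D3 64 BD 79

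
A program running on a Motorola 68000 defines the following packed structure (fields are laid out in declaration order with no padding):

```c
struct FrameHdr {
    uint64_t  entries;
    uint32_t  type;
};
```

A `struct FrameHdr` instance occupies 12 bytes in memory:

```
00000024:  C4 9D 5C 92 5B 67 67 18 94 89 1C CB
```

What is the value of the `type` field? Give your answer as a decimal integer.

2492013771

`type` follows `entries` (8 bytes), so it starts at byte offset 8 and occupies 4 bytes.
Bytes at offsets 8..11: 94 89 1C CB.
In big-endian order the high byte comes first in memory.
The bytes are already most-significant first: 0x94891CCB.
0x94891CCB = 2492013771.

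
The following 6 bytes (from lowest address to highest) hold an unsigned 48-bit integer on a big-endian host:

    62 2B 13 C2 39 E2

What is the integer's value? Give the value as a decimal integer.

107937154611682

In big-endian order the high byte comes first in memory.
The bytes are already most-significant first: 0x622B13C239E2.
0x622B13C239E2 = 107937154611682.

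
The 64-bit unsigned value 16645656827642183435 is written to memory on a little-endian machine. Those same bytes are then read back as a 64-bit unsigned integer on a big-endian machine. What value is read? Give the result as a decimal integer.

864596813947077095

16645656827642183435 in 64-bit hexadecimal is 0xE70140B138AAFF0B.
Stored little-endian, the bytes at ascending addresses are 0B FF AA 38 B1 40 01 E7.
Read back as big-endian, the last byte is least significant, giving 0x0BFFAA38B14001E7.
0x0BFFAA38B14001E7 = 864596813947077095.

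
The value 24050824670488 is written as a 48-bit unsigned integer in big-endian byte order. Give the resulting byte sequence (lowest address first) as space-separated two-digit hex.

15 DF C4 DC 6D 18

24050824670488 in hexadecimal, padded to 48 bits, is 0x15DFC4DC6D18.
Split into bytes (most-significant first): 15 DF C4 DC 6D 18.
In big-endian order the high byte comes first in memory.
So the memory order matches the most-significant-first order: 15 DF C4 DC 6D 18.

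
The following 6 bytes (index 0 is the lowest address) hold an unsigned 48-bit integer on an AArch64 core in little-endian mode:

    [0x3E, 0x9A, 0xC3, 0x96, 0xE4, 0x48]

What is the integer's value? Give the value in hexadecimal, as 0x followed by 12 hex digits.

0x48E496C39A3E

Little-endian stores the least-significant byte at the lowest address.
Reassemble most-significant byte first: 48 E4 96 C3 9A 3E → 0x48E496C39A3E.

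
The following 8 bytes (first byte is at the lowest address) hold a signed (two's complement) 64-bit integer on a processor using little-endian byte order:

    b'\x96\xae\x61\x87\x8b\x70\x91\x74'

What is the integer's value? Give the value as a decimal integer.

8399618524596776598

In little-endian order the low byte comes first in memory.
Reassemble most-significant byte first: 74 91 70 8B 87 61 AE 96 → 0x7491708B8761AE96.
0x7491708B8761AE96 = 8399618524596776598.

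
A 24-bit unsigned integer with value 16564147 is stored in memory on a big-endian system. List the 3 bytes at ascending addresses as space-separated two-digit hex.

FC BF B3

16564147 in hexadecimal, padded to 24 bits, is 0xFCBFB3.
Split into bytes (most-significant first): FC BF B3.
Big-endian: lowest address holds the most-significant byte.
So the memory order matches the most-significant-first order: FC BF B3.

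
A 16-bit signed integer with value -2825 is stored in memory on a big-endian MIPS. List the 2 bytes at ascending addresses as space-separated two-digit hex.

F4 F7

Two's complement of -2825 in 16 bits: 2825 = 0x0B09; invert → 0xF4F6; add 1 → 0xF4F7.
Split into bytes (most-significant first): F4 F7.
Big-endian: lowest address holds the most-significant byte.
So the memory order matches the most-significant-first order: F4 F7.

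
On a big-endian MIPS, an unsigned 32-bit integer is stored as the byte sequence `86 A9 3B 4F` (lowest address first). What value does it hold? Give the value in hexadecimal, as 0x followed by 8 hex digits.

Big-endian stores the most-significant byte at the lowest address.
The bytes are already most-significant first: 0x86A93B4F.

0x86A93B4F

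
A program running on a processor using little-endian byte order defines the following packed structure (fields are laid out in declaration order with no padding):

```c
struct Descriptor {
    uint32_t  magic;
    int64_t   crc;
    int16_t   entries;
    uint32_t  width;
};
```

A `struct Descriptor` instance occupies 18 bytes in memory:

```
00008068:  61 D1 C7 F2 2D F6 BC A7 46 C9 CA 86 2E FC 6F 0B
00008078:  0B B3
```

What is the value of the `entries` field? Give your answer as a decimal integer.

-978

`entries` follows `magic` (4 B), `crc` (8 B), so it starts at offset 4 + 8 = 12 and occupies 2 bytes.
Bytes at offsets 12..13: 2E FC.
In little-endian order the low byte comes first in memory.
Reassemble most-significant byte first: FC 2E → 0xFC2E.
Top bit is set, so as a signed 16-bit value this is 0xFC2E − 2^16 = -978.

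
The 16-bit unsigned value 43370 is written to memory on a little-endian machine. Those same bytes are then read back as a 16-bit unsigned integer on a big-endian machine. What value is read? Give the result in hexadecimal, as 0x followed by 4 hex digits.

0x6AA9

43370 in 16-bit hexadecimal is 0xA96A.
Stored little-endian, the bytes at ascending addresses are 6A A9.
Read back as big-endian, the last byte is least significant, giving 0x6AA9.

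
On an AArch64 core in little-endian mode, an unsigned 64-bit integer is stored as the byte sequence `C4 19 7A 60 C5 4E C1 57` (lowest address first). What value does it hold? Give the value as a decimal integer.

6323421961439025604

Little-endian: lowest address holds the least-significant byte.
Reassemble most-significant byte first: 57 C1 4E C5 60 7A 19 C4 → 0x57C14EC5607A19C4.
0x57C14EC5607A19C4 = 6323421961439025604.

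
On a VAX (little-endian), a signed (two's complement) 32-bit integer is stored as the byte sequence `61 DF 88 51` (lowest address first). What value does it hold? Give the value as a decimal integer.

In little-endian order the low byte comes first in memory.
Reassemble most-significant byte first: 51 88 DF 61 → 0x5188DF61.
0x5188DF61 = 1367924577.

1367924577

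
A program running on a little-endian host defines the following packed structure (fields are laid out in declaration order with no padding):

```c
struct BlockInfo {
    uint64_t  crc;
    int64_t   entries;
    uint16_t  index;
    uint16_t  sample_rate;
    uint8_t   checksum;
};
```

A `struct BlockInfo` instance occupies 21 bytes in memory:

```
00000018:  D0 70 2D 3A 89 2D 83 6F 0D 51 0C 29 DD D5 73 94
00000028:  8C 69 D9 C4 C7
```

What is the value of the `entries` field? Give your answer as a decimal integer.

-7749615387921329907

`entries` follows `crc` (8 bytes), so it starts at byte offset 8 and occupies 8 bytes.
Bytes at offsets 8..15: 0D 51 0C 29 DD D5 73 94.
In little-endian order the low byte comes first in memory.
Reassemble most-significant byte first: 94 73 D5 DD 29 0C 51 0D → 0x9473D5DD290C510D.
Top bit is set, so as a signed 64-bit value this is 0x9473D5DD290C510D − 2^64 = -7749615387921329907.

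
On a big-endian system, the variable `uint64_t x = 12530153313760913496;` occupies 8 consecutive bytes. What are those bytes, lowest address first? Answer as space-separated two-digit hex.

12530153313760913496 in hexadecimal, padded to 64 bits, is 0xADE40C0D1FE72858.
Split into bytes (most-significant first): AD E4 0C 0D 1F E7 28 58.
In big-endian order the high byte comes first in memory.
So the memory order matches the most-significant-first order: AD E4 0C 0D 1F E7 28 58.

AD E4 0C 0D 1F E7 28 58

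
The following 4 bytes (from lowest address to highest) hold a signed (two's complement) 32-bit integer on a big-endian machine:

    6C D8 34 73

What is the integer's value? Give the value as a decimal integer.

Big-endian: lowest address holds the most-significant byte.
The bytes are already most-significant first: 0x6CD83473.
0x6CD83473 = 1826108531.

1826108531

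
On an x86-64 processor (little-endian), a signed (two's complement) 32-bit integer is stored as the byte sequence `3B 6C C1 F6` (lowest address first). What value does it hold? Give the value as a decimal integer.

In little-endian order the low byte comes first in memory.
Reassemble most-significant byte first: F6 C1 6C 3B → 0xF6C16C3B.
Top bit is set, so as a signed 32-bit value this is 0xF6C16C3B − 2^32 = -155096005.

-155096005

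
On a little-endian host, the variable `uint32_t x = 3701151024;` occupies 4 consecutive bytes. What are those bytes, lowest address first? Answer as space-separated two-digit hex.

30 15 9B DC

3701151024 in hexadecimal, padded to 32 bits, is 0xDC9B1530.
Split into bytes (most-significant first): DC 9B 15 30.
In little-endian order the low byte comes first in memory.
So at ascending addresses the bytes are 30 15 9B DC.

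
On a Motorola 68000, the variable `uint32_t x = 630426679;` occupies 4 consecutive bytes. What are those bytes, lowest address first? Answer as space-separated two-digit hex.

630426679 in hexadecimal, padded to 32 bits, is 0x25938C37.
Split into bytes (most-significant first): 25 93 8C 37.
In big-endian order the high byte comes first in memory.
So the memory order matches the most-significant-first order: 25 93 8C 37.

25 93 8C 37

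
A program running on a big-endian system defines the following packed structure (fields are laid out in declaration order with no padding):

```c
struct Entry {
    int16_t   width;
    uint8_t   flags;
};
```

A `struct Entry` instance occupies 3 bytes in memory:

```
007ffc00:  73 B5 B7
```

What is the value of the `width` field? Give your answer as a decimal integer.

`width` is the first field, at byte offset 0, occupying 2 bytes.
Bytes at offsets 0..1: 73 B5.
In big-endian order the high byte comes first in memory.
The bytes are already most-significant first: 0x73B5.
0x73B5 = 29621.

29621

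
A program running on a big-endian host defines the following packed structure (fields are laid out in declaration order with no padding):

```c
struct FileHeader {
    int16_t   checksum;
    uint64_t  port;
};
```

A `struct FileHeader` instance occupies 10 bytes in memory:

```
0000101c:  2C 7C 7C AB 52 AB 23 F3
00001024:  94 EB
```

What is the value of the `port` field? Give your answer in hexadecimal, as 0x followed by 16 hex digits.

`port` follows `checksum` (2 bytes), so it starts at byte offset 2 and occupies 8 bytes.
Bytes at offsets 2..9: 7C AB 52 AB 23 F3 94 EB.
Big-endian: lowest address holds the most-significant byte.
The bytes are already most-significant first: 0x7CAB52AB23F394EB.

0x7CAB52AB23F394EB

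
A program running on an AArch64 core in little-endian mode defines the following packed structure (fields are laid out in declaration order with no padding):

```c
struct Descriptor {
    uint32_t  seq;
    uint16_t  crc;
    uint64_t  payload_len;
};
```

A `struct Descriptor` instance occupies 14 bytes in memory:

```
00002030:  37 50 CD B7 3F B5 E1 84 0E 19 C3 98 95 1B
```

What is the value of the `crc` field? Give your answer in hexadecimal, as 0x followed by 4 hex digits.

`crc` follows `seq` (4 bytes), so it starts at byte offset 4 and occupies 2 bytes.
Bytes at offsets 4..5: 3F B5.
Little-endian stores the least-significant byte at the lowest address.
Reassemble most-significant byte first: B5 3F → 0xB53F.

0xB53F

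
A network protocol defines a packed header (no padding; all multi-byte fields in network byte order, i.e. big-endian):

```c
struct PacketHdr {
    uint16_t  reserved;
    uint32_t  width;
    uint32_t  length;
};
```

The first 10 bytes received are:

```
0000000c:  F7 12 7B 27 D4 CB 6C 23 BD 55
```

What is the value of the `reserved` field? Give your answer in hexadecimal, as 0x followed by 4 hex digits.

0xF712

`reserved` is the first field, at byte offset 0, occupying 2 bytes.
Bytes at offsets 0..1: F7 12.
Big-endian: lowest address holds the most-significant byte.
The bytes are already most-significant first: 0xF712.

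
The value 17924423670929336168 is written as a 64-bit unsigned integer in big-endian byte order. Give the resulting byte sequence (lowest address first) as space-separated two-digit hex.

F8 C0 58 5C 6D 58 A7 68

17924423670929336168 in hexadecimal, padded to 64 bits, is 0xF8C0585C6D58A768.
Split into bytes (most-significant first): F8 C0 58 5C 6D 58 A7 68.
Big-endian stores the most-significant byte at the lowest address.
So the memory order matches the most-significant-first order: F8 C0 58 5C 6D 58 A7 68.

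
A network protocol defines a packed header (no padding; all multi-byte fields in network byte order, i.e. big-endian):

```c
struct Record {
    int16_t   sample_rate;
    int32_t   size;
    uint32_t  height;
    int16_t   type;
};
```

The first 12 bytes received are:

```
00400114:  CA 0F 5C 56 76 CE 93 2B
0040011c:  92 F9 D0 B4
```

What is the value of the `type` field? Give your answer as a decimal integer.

`type` follows `sample_rate` (2 B), `size` (4 B), `height` (4 B), so it starts at offset 2 + 4 + 4 = 10 and occupies 2 bytes.
Bytes at offsets 10..11: D0 B4.
Big-endian stores the most-significant byte at the lowest address.
The bytes are already most-significant first: 0xD0B4.
Top bit is set, so as a signed 16-bit value this is 0xD0B4 − 2^16 = -12108.

-12108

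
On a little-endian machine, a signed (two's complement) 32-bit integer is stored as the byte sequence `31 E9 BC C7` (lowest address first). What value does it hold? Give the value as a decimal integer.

-943920847

In little-endian order the low byte comes first in memory.
Reassemble most-significant byte first: C7 BC E9 31 → 0xC7BCE931.
Top bit is set, so as a signed 32-bit value this is 0xC7BCE931 − 2^32 = -943920847.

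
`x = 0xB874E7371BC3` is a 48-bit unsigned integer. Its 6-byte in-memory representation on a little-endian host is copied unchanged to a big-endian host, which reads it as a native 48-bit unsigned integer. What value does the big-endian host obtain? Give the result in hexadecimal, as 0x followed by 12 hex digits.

0xC31B37E774B8

Stored little-endian, the bytes at ascending addresses are C3 1B 37 E7 74 B8.
Read back as big-endian, the last byte is least significant, giving 0xC31B37E774B8.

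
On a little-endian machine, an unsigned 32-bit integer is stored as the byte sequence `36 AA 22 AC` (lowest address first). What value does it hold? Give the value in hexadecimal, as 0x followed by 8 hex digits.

0xAC22AA36

In little-endian order the low byte comes first in memory.
Reassemble most-significant byte first: AC 22 AA 36 → 0xAC22AA36.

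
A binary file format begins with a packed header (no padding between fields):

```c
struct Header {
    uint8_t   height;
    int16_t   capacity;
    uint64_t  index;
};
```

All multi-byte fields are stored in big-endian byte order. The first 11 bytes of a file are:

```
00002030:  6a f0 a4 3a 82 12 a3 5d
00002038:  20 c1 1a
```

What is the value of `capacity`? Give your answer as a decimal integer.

-3932

`capacity` follows `height` (1 byte), so it starts at byte offset 1 and occupies 2 bytes.
Bytes at offsets 1..2: F0 A4.
Big-endian stores the most-significant byte at the lowest address.
The bytes are already most-significant first: 0xF0A4.
Top bit is set, so as a signed 16-bit value this is 0xF0A4 − 2^16 = -3932.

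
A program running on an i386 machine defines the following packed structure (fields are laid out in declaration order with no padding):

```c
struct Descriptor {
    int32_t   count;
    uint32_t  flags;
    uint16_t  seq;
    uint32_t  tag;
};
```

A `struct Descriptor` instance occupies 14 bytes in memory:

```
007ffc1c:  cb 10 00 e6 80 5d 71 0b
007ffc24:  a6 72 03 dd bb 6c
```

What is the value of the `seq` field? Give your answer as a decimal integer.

29350

`seq` follows `count` (4 B), `flags` (4 B), so it starts at offset 4 + 4 = 8 and occupies 2 bytes.
Bytes at offsets 8..9: A6 72.
Little-endian: lowest address holds the least-significant byte.
Reassemble most-significant byte first: 72 A6 → 0x72A6.
0x72A6 = 29350.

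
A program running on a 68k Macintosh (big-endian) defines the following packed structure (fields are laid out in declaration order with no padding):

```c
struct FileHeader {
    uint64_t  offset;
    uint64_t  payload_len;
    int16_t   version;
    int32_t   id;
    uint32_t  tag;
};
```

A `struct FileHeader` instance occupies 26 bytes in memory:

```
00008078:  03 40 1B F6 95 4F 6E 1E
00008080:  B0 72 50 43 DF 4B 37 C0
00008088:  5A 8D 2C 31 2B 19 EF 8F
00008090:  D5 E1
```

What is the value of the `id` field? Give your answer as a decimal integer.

741419801

`id` follows `offset` (8 B), `payload_len` (8 B), `version` (2 B), so it starts at offset 8 + 8 + 2 = 18 and occupies 4 bytes.
Bytes at offsets 18..21: 2C 31 2B 19.
Big-endian: lowest address holds the most-significant byte.
The bytes are already most-significant first: 0x2C312B19.
0x2C312B19 = 741419801.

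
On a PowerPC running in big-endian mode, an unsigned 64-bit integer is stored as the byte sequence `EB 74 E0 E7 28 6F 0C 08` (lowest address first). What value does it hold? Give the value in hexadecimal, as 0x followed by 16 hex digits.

Big-endian: lowest address holds the most-significant byte.
The bytes are already most-significant first: 0xEB74E0E7286F0C08.

0xEB74E0E7286F0C08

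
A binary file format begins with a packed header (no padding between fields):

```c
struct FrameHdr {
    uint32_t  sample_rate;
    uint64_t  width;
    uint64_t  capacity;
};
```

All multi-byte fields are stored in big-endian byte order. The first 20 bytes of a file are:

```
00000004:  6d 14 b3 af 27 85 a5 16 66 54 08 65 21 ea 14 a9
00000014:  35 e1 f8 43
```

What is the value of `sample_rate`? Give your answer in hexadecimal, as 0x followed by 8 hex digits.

`sample_rate` is the first field, at byte offset 0, occupying 4 bytes.
Bytes at offsets 0..3: 6D 14 B3 AF.
In big-endian order the high byte comes first in memory.
The bytes are already most-significant first: 0x6D14B3AF.

0x6D14B3AF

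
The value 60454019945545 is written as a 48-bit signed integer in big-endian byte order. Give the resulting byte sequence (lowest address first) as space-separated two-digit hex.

60454019945545 in hexadecimal, padded to 48 bits, is 0x36FB8C625449.
Split into bytes (most-significant first): 36 FB 8C 62 54 49.
Big-endian: lowest address holds the most-significant byte.
So the memory order matches the most-significant-first order: 36 FB 8C 62 54 49.

36 FB 8C 62 54 49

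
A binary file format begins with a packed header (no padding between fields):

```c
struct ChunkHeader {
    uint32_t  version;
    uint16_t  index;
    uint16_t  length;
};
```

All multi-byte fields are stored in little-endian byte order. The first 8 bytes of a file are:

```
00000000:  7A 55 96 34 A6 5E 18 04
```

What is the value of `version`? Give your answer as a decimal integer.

882267514

`version` is the first field, at byte offset 0, occupying 4 bytes.
Bytes at offsets 0..3: 7A 55 96 34.
Little-endian stores the least-significant byte at the lowest address.
Reassemble most-significant byte first: 34 96 55 7A → 0x3496557A.
0x3496557A = 882267514.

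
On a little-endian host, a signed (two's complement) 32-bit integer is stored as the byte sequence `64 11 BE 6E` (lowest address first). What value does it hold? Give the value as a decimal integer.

1857950052

Little-endian stores the least-significant byte at the lowest address.
Reassemble most-significant byte first: 6E BE 11 64 → 0x6EBE1164.
0x6EBE1164 = 1857950052.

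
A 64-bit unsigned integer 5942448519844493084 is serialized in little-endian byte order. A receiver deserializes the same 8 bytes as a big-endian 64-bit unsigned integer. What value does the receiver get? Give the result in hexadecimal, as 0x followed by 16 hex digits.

0x1C7760C171D17752

5942448519844493084 in 64-bit hexadecimal is 0x5277D171C160771C.
Stored little-endian, the bytes at ascending addresses are 1C 77 60 C1 71 D1 77 52.
Read back as big-endian, the last byte is least significant, giving 0x1C7760C171D17752.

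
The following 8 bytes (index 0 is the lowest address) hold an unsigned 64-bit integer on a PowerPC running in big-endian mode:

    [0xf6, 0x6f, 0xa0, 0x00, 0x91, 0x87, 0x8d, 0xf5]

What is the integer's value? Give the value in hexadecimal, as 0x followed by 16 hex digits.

0xF66FA00091878DF5

Big-endian: lowest address holds the most-significant byte.
The bytes are already most-significant first: 0xF66FA00091878DF5.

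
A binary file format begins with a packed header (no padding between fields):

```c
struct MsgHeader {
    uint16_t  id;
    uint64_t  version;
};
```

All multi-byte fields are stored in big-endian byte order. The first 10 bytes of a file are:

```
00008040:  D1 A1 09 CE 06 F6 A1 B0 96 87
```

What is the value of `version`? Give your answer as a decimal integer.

`version` follows `id` (2 bytes), so it starts at byte offset 2 and occupies 8 bytes.
Bytes at offsets 2..9: 09 CE 06 F6 A1 B0 96 87.
Big-endian: lowest address holds the most-significant byte.
The bytes are already most-significant first: 0x09CE06F6A1B09687.
0x09CE06F6A1B09687 = 706509847888172679.

706509847888172679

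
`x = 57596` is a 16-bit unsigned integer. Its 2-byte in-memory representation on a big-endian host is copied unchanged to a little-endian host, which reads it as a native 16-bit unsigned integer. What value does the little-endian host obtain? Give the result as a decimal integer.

57596 in 16-bit hexadecimal is 0xE0FC.
Stored big-endian, the bytes at ascending addresses are E0 FC.
Read back as little-endian, the first byte is least significant, giving 0xFCE0.
0xFCE0 = 64736.

64736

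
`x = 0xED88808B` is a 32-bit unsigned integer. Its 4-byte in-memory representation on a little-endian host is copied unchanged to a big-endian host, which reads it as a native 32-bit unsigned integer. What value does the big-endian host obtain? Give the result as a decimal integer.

2340456685

Stored little-endian, the bytes at ascending addresses are 8B 80 88 ED.
Read back as big-endian, the last byte is least significant, giving 0x8B8088ED.
0x8B8088ED = 2340456685.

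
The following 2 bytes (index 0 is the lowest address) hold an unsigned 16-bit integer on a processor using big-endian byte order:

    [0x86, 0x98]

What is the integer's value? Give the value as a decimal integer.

34456

Big-endian stores the most-significant byte at the lowest address.
The bytes are already most-significant first: 0x8698.
0x8698 = 34456.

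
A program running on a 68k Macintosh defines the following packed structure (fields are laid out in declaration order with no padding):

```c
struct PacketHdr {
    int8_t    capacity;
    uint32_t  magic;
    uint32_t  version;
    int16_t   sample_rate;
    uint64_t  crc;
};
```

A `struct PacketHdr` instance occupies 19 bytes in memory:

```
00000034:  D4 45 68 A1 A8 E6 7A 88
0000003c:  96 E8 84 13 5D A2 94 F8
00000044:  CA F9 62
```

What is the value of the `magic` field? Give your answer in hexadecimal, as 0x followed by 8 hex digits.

`magic` follows `capacity` (1 byte), so it starts at byte offset 1 and occupies 4 bytes.
Bytes at offsets 1..4: 45 68 A1 A8.
Big-endian: lowest address holds the most-significant byte.
The bytes are already most-significant first: 0x4568A1A8.

0x4568A1A8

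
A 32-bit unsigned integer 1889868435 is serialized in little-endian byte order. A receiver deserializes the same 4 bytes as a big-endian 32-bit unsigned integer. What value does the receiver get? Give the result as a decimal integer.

1889868435 in 32-bit hexadecimal is 0x70A51A93.
Stored little-endian, the bytes at ascending addresses are 93 1A A5 70.
Read back as big-endian, the last byte is least significant, giving 0x931AA570.
0x931AA570 = 2467997040.

2467997040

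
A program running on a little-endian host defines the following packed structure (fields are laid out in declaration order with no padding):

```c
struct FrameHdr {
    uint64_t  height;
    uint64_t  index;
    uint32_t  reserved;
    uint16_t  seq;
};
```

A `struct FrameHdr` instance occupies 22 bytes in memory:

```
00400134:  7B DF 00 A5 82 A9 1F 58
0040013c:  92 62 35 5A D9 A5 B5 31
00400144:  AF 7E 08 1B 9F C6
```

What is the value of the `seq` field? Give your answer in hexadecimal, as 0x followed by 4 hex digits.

`seq` follows `height` (8 B), `index` (8 B), `reserved` (4 B), so it starts at offset 8 + 8 + 4 = 20 and occupies 2 bytes.
Bytes at offsets 20..21: 9F C6.
Little-endian: lowest address holds the least-significant byte.
Reassemble most-significant byte first: C6 9F → 0xC69F.

0xC69F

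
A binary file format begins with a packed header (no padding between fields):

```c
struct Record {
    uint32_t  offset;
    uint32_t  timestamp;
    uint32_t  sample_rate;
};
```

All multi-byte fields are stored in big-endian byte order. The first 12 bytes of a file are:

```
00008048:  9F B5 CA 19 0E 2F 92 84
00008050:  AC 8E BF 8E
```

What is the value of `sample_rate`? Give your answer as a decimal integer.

`sample_rate` follows `offset` (4 B), `timestamp` (4 B), so it starts at offset 4 + 4 = 8 and occupies 4 bytes.
Bytes at offsets 8..11: AC 8E BF 8E.
In big-endian order the high byte comes first in memory.
The bytes are already most-significant first: 0xAC8EBF8E.
0xAC8EBF8E = 2895036302.

2895036302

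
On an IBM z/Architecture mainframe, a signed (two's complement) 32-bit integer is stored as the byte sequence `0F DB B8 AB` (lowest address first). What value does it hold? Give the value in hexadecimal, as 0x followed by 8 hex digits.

Big-endian: lowest address holds the most-significant byte.
The bytes are already most-significant first: 0x0FDBB8AB.

0x0FDBB8AB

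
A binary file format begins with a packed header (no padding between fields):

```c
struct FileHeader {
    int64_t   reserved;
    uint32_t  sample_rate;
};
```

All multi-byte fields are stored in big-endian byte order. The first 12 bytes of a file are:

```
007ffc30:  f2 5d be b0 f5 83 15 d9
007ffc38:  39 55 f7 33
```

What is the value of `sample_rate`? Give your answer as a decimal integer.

`sample_rate` follows `reserved` (8 bytes), so it starts at byte offset 8 and occupies 4 bytes.
Bytes at offsets 8..11: 39 55 F7 33.
Big-endian stores the most-significant byte at the lowest address.
The bytes are already most-significant first: 0x3955F733.
0x3955F733 = 961935155.

961935155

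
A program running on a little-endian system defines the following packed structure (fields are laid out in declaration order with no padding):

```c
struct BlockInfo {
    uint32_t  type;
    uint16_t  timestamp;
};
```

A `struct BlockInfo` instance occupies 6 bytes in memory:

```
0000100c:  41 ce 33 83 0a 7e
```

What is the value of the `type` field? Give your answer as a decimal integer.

`type` is the first field, at byte offset 0, occupying 4 bytes.
Bytes at offsets 0..3: 41 CE 33 83.
Little-endian stores the least-significant byte at the lowest address.
Reassemble most-significant byte first: 83 33 CE 41 → 0x8333CE41.
0x8333CE41 = 2201210433.

2201210433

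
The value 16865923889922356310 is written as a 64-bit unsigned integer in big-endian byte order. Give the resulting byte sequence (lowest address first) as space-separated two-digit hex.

EA 0F CC 6B 1B 98 B4 56

16865923889922356310 in hexadecimal, padded to 64 bits, is 0xEA0FCC6B1B98B456.
Split into bytes (most-significant first): EA 0F CC 6B 1B 98 B4 56.
In big-endian order the high byte comes first in memory.
So the memory order matches the most-significant-first order: EA 0F CC 6B 1B 98 B4 56.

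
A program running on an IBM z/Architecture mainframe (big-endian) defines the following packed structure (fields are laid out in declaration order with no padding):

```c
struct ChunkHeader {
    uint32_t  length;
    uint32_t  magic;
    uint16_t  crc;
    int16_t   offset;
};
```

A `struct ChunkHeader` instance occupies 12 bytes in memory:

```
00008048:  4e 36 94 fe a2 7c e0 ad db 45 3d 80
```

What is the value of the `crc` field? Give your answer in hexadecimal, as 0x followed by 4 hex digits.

`crc` follows `length` (4 B), `magic` (4 B), so it starts at offset 4 + 4 = 8 and occupies 2 bytes.
Bytes at offsets 8..9: DB 45.
In big-endian order the high byte comes first in memory.
The bytes are already most-significant first: 0xDB45.

0xDB45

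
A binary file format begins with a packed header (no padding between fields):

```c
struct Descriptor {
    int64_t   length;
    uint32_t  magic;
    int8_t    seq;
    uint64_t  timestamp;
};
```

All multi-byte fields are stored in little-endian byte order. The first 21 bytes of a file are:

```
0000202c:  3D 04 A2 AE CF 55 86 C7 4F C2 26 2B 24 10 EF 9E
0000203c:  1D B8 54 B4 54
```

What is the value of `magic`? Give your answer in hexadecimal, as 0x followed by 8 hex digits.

0x2B26C24F

`magic` follows `length` (8 bytes), so it starts at byte offset 8 and occupies 4 bytes.
Bytes at offsets 8..11: 4F C2 26 2B.
Little-endian stores the least-significant byte at the lowest address.
Reassemble most-significant byte first: 2B 26 C2 4F → 0x2B26C24F.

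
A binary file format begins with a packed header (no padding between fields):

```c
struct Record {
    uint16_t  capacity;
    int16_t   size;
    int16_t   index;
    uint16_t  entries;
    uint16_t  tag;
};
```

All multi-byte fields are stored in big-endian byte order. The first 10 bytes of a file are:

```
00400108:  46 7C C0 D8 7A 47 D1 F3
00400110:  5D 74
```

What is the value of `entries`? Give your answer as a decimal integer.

`entries` follows `capacity` (2 B), `size` (2 B), `index` (2 B), so it starts at offset 2 + 2 + 2 = 6 and occupies 2 bytes.
Bytes at offsets 6..7: D1 F3.
Big-endian stores the most-significant byte at the lowest address.
The bytes are already most-significant first: 0xD1F3.
0xD1F3 = 53747.

53747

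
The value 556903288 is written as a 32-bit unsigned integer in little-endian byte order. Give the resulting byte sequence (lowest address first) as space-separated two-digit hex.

556903288 in hexadecimal, padded to 32 bits, is 0x2131AB78.
Split into bytes (most-significant first): 21 31 AB 78.
Little-endian stores the least-significant byte at the lowest address.
So at ascending addresses the bytes are 78 AB 31 21.

78 AB 31 21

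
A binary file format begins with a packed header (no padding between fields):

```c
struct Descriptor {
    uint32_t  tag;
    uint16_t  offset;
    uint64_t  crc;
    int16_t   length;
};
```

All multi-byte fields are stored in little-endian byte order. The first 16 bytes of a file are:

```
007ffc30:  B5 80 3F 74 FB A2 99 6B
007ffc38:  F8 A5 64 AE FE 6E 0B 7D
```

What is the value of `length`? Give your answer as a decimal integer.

32011

`length` follows `tag` (4 B), `offset` (2 B), `crc` (8 B), so it starts at offset 4 + 2 + 8 = 14 and occupies 2 bytes.
Bytes at offsets 14..15: 0B 7D.
In little-endian order the low byte comes first in memory.
Reassemble most-significant byte first: 7D 0B → 0x7D0B.
0x7D0B = 32011.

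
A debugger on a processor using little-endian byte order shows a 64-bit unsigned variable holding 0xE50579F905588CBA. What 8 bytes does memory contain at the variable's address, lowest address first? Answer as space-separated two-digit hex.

Split into bytes (most-significant first): E5 05 79 F9 05 58 8C BA.
Little-endian: lowest address holds the least-significant byte.
So at ascending addresses the bytes are BA 8C 58 05 F9 79 05 E5.

BA 8C 58 05 F9 79 05 E5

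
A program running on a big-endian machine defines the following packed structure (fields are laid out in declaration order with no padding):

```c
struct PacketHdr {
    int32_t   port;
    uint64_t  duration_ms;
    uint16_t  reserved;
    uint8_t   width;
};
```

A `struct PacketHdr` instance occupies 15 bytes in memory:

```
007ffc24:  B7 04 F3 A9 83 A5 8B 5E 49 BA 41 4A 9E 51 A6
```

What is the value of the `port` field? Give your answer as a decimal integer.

`port` is the first field, at byte offset 0, occupying 4 bytes.
Bytes at offsets 0..3: B7 04 F3 A9.
Big-endian stores the most-significant byte at the lowest address.
The bytes are already most-significant first: 0xB704F3A9.
Top bit is set, so as a signed 32-bit value this is 0xB704F3A9 − 2^32 = -1224412247.

-1224412247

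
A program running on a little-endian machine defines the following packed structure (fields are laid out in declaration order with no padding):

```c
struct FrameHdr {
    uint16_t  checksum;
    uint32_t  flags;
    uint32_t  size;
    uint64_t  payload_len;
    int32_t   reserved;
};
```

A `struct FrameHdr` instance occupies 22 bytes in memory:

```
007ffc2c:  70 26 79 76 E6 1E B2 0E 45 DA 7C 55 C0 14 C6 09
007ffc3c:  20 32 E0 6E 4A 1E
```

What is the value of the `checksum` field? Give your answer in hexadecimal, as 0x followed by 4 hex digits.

`checksum` is the first field, at byte offset 0, occupying 2 bytes.
Bytes at offsets 0..1: 70 26.
Little-endian: lowest address holds the least-significant byte.
Reassemble most-significant byte first: 26 70 → 0x2670.

0x2670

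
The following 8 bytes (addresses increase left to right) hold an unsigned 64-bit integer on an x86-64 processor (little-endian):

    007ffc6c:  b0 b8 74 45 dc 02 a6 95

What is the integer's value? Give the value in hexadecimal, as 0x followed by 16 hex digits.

0x95A602DC4574B8B0

Little-endian: lowest address holds the least-significant byte.
Reassemble most-significant byte first: 95 A6 02 DC 45 74 B8 B0 → 0x95A602DC4574B8B0.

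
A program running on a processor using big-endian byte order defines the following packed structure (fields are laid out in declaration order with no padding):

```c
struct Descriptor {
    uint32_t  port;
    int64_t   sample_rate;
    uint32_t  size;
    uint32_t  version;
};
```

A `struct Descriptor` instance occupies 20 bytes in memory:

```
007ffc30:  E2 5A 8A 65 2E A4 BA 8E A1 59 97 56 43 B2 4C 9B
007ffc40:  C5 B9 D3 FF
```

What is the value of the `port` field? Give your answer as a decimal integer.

3797584485

`port` is the first field, at byte offset 0, occupying 4 bytes.
Bytes at offsets 0..3: E2 5A 8A 65.
Big-endian stores the most-significant byte at the lowest address.
The bytes are already most-significant first: 0xE25A8A65.
0xE25A8A65 = 3797584485.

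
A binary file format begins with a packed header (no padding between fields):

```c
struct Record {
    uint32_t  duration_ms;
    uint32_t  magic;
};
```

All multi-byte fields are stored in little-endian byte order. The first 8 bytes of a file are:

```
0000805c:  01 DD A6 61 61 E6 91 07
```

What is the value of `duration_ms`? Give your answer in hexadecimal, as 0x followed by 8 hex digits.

`duration_ms` is the first field, at byte offset 0, occupying 4 bytes.
Bytes at offsets 0..3: 01 DD A6 61.
Little-endian: lowest address holds the least-significant byte.
Reassemble most-significant byte first: 61 A6 DD 01 → 0x61A6DD01.

0x61A6DD01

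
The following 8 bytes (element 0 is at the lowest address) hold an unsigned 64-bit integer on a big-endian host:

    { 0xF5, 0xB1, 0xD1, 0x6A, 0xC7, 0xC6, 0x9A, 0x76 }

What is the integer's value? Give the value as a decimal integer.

17704161866718550646

In big-endian order the high byte comes first in memory.
The bytes are already most-significant first: 0xF5B1D16AC7C69A76.
0xF5B1D16AC7C69A76 = 17704161866718550646.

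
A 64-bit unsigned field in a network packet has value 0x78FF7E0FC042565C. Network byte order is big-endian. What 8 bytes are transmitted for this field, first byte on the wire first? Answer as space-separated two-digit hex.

Split into bytes (most-significant first): 78 FF 7E 0F C0 42 56 5C.
In big-endian order the high byte comes first in memory.
So the memory order matches the most-significant-first order: 78 FF 7E 0F C0 42 56 5C.

78 FF 7E 0F C0 42 56 5C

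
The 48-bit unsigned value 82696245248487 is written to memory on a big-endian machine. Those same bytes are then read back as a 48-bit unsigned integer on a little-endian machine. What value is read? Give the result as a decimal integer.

82696245248487 in 48-bit hexadecimal is 0x4B36385281E7.
Stored big-endian, the bytes at ascending addresses are 4B 36 38 52 81 E7.
Read back as little-endian, the first byte is least significant, giving 0xE7815238364B.
0xE7815238364B = 254542616213067.

254542616213067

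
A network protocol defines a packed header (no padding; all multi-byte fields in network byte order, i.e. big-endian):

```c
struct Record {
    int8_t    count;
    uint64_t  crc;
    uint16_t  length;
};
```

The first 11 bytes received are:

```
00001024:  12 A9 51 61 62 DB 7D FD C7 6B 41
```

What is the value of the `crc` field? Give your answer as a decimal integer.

`crc` follows `count` (1 byte), so it starts at byte offset 1 and occupies 8 bytes.
Bytes at offsets 1..8: A9 51 61 62 DB 7D FD C7.
Big-endian stores the most-significant byte at the lowest address.
The bytes are already most-significant first: 0xA9516162DB7DFDC7.
0xA9516162DB7DFDC7 = 12200639942740540871.

12200639942740540871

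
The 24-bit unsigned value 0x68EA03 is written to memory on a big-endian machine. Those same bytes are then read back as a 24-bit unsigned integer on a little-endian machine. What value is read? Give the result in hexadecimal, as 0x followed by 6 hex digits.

Stored big-endian, the bytes at ascending addresses are 68 EA 03.
Read back as little-endian, the first byte is least significant, giving 0x03EA68.

0x03EA68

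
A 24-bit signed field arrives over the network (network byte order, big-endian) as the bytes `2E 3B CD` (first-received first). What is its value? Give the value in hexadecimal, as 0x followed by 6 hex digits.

0x2E3BCD

In big-endian order the high byte comes first in memory.
The bytes are already most-significant first: 0x2E3BCD.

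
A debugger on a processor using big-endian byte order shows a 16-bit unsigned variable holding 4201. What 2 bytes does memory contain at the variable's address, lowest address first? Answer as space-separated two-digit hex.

10 69

4201 in hexadecimal, padded to 16 bits, is 0x1069.
Split into bytes (most-significant first): 10 69.
Big-endian stores the most-significant byte at the lowest address.
So the memory order matches the most-significant-first order: 10 69.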